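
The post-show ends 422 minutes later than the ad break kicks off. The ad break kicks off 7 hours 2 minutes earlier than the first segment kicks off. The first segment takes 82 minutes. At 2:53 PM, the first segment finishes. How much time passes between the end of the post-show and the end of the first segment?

1 hour 22 minutes

The first segment starts at 2:53 PM − 82 min = 1:31 PM.
The ad break starts at 1:31 PM − 422 min = 6:29 AM.
The post-show ends at 6:29 AM + 422 min = 1:31 PM.
From 1:31 PM to 2:53 PM is 1 hour 22 minutes.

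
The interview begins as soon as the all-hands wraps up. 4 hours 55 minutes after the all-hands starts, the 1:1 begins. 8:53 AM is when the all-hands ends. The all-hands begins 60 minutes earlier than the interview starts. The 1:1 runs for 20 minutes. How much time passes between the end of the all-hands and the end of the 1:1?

The interview starts at 8:53 AM.
The all-hands starts at 8:53 AM − 60 min = 7:53 AM.
The 1:1 starts at 7:53 AM + 295 min = 12:48 PM.
The 1:1 ends at 12:48 PM + 20 min = 1:08 PM.
From 8:53 AM to 1:08 PM is 255 minutes.

255 minutes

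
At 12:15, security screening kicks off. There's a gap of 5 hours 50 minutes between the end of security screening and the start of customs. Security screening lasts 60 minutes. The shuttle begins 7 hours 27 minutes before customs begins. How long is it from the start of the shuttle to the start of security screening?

37 minutes

Security screening ends at 12:15 + 60 min = 13:15.
Customs starts at 13:15 + 350 min = 19:05.
The shuttle starts at 19:05 − 447 min = 11:38.
From 11:38 to 12:15 is 37 minutes.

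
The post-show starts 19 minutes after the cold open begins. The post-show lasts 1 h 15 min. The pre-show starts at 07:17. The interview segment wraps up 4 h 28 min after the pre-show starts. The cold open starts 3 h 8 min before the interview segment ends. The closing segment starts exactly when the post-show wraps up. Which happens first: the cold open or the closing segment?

The interview segment ends at 07:17 + 268 min = 11:45.
The cold open starts at 11:45 − 188 min = 08:37.
The post-show starts at 08:37 + 19 min = 08:56.
The post-show ends at 08:56 + 75 min = 10:11.
So the closing segment starts at 10:11.
The cold open starts at 08:37 and the closing segment starts at 10:11, so the cold open is first.

the cold open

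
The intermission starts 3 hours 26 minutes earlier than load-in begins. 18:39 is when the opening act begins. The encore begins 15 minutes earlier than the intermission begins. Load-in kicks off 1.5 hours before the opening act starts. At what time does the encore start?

Load-in starts at 18:39 − 90 min = 17:09.
The intermission starts at 17:09 − 206 min = 13:43.
The encore starts at 13:43 − 15 min = 13:28.

13:28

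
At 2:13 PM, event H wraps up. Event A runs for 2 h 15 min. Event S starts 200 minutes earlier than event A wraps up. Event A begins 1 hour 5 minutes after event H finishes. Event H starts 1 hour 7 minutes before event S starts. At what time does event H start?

1:06 PM

Event A starts at 2:13 PM + 65 min = 3:18 PM.
Event A ends at 3:18 PM + 135 min = 5:33 PM.
Event S starts at 5:33 PM − 200 min = 2:13 PM.
Event H starts at 2:13 PM − 67 min = 1:06 PM.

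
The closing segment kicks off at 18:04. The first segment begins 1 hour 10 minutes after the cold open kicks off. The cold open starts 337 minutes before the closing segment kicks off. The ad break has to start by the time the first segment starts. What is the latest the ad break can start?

The cold open starts at 18:04 − 337 min = 12:27.
The first segment starts at 12:27 + 70 min = 13:37.
The ad break is bounded by the first segment, so the latest it can start is 13:37.

13:37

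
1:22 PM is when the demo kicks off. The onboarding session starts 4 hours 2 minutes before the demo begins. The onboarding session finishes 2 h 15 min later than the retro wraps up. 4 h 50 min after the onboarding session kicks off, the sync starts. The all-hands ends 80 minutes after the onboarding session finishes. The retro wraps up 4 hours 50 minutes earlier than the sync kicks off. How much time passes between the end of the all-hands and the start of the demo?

The onboarding session starts at 1:22 PM − 242 min = 9:20 AM.
The sync starts at 9:20 AM + 290 min = 2:10 PM.
The retro ends at 2:10 PM − 290 min = 9:20 AM.
The onboarding session ends at 9:20 AM + 135 min = 11:35 AM.
The all-hands ends at 11:35 AM + 80 min = 12:55 PM.
From 12:55 PM to 1:22 PM is 27 minutes.

27 minutes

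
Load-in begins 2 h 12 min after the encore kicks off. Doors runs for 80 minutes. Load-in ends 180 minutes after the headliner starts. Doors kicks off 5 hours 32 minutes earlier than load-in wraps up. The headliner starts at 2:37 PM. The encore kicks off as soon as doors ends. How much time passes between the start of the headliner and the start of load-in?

60 minutes

Load-in ends at 2:37 PM + 180 min = 5:37 PM.
Doors starts at 5:37 PM − 332 min = 12:05 PM.
Doors ends at 12:05 PM + 80 min = 1:25 PM.
So the encore starts at 1:25 PM.
Load-in starts at 1:25 PM + 132 min = 3:37 PM.
From 2:37 PM to 3:37 PM is 60 minutes.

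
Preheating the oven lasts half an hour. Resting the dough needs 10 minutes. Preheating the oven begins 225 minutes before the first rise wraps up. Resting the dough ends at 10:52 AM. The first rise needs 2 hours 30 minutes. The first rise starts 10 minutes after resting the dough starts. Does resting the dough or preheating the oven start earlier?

preheating the oven

Resting the dough starts at 10:52 AM − 10 min = 10:42 AM.
The first rise starts at 10:42 AM + 10 min = 10:52 AM.
The first rise ends at 10:52 AM + 150 min = 1:22 PM.
Preheating the oven starts at 1:22 PM − 225 min = 9:37 AM.
Resting the dough starts at 10:42 AM and preheating the oven starts at 9:37 AM, so preheating the oven is first.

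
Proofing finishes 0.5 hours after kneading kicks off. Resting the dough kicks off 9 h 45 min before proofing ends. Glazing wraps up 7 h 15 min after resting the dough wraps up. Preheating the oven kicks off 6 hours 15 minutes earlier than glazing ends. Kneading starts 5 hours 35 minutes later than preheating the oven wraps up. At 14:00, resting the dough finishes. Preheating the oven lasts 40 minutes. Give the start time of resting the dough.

12:00

Glazing ends at 14:00 + 435 min = 21:15.
Preheating the oven starts at 21:15 − 375 min = 15:00.
Preheating the oven ends at 15:00 + 40 min = 15:40.
Kneading starts at 15:40 + 335 min = 21:15.
Proofing ends at 21:15 + 30 min = 21:45.
Resting the dough starts at 21:45 − 585 min = 12:00.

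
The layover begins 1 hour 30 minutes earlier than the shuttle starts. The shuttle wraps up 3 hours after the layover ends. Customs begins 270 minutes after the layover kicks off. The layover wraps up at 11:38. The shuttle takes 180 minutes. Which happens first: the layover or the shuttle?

The shuttle ends at 11:38 + 180 min = 14:38.
The shuttle starts at 14:38 − 180 min = 11:38.
The layover starts at 11:38 − 90 min = 10:08.
The layover starts at 10:08 and the shuttle starts at 11:38, so the layover is first.

the layover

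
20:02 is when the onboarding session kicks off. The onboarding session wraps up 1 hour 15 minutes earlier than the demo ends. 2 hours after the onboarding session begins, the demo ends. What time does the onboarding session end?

The demo ends at 20:02 + 120 min = 22:02.
The onboarding session ends at 22:02 − 75 min = 20:47.

20:47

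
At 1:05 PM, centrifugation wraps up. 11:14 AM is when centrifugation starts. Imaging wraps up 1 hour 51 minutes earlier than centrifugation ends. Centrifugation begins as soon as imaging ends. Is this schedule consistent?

Imaging ends at 1:05 PM − 111 min = 11:14 AM.
So centrifugation starts at 11:14 AM.
That matches the stated 11:14 AM, so the schedule is consistent.

Yes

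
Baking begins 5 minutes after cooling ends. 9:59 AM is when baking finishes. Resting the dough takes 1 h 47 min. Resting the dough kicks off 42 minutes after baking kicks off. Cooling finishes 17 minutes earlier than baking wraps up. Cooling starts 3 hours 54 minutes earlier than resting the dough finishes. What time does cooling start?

Cooling ends at 9:59 AM − 17 min = 9:42 AM.
Baking starts at 9:42 AM + 5 min = 9:47 AM.
Resting the dough starts at 9:47 AM + 42 min = 10:29 AM.
Resting the dough ends at 10:29 AM + 107 min = 12:16 PM.
Cooling starts at 12:16 PM − 234 min = 8:22 AM.

8:22 AM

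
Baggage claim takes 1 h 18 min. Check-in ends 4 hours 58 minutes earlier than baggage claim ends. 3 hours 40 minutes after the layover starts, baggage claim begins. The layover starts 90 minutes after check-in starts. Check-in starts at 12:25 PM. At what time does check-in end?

1:55 PM

The layover starts at 12:25 PM + 90 min = 1:55 PM.
Baggage claim starts at 1:55 PM + 220 min = 5:35 PM.
Baggage claim ends at 5:35 PM + 78 min = 6:53 PM.
Check-in ends at 6:53 PM − 298 min = 1:55 PM.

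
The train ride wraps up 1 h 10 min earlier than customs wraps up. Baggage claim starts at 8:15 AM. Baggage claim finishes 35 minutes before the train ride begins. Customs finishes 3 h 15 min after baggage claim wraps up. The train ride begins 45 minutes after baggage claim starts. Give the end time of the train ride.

10:30 AM

The train ride starts at 8:15 AM + 45 min = 9:00 AM.
Baggage claim ends at 9:00 AM − 35 min = 8:25 AM.
Customs ends at 8:25 AM + 195 min = 11:40 AM.
The train ride ends at 11:40 AM − 70 min = 10:30 AM.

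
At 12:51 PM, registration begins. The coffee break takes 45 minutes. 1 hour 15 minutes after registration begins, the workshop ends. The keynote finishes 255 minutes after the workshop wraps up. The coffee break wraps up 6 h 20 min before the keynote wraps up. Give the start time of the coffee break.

The workshop ends at 12:51 PM + 75 min = 2:06 PM.
The keynote ends at 2:06 PM + 255 min = 6:21 PM.
The coffee break ends at 6:21 PM − 380 min = 12:01 PM.
The coffee break starts at 12:01 PM − 45 min = 11:16 AM.

11:16 AM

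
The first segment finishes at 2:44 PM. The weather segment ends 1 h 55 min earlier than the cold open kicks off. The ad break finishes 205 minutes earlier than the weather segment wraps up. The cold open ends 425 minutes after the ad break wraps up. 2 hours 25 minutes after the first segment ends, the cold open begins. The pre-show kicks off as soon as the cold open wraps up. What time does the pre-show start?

6:54 PM

The cold open starts at 2:44 PM + 145 min = 5:09 PM.
The weather segment ends at 5:09 PM − 115 min = 3:14 PM.
The ad break ends at 3:14 PM − 205 min = 11:49 AM.
The cold open ends at 11:49 AM + 425 min = 6:54 PM.
So the pre-show starts at 6:54 PM.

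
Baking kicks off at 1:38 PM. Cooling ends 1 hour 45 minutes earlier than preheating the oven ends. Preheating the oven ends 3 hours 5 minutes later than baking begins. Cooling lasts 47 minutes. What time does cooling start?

2:11 PM

Preheating the oven ends at 1:38 PM + 185 min = 4:43 PM.
Cooling ends at 4:43 PM − 105 min = 2:58 PM.
Cooling starts at 2:58 PM − 47 min = 2:11 PM.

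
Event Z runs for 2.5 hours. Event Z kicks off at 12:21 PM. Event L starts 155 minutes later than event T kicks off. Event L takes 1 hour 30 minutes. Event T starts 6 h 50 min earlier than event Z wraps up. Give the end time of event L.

12:06 PM

Event Z ends at 12:21 PM + 150 min = 2:51 PM.
Event T starts at 2:51 PM − 410 min = 8:01 AM.
Event L starts at 8:01 AM + 155 min = 10:36 AM.
Event L ends at 10:36 AM + 90 min = 12:06 PM.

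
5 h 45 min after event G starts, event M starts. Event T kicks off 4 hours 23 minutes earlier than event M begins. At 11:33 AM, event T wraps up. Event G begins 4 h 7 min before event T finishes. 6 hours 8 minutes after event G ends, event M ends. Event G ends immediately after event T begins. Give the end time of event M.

2:56 PM

Event G starts at 11:33 AM − 247 min = 7:26 AM.
Event M starts at 7:26 AM + 345 min = 1:11 PM.
Event T starts at 1:11 PM − 263 min = 8:48 AM.
So event G ends at 8:48 AM.
Event M ends at 8:48 AM + 368 min = 2:56 PM.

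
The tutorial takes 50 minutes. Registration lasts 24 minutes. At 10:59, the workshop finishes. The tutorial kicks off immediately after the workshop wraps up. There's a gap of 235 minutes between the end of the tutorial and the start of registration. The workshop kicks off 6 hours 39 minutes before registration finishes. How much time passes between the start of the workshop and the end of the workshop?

The tutorial starts at 10:59.
The tutorial ends at 10:59 + 50 min = 11:49.
Registration starts at 11:49 + 235 min = 15:44.
Registration ends at 15:44 + 24 min = 16:08.
The workshop starts at 16:08 − 399 min = 09:29.
From 09:29 to 10:59 is 1 hour 30 minutes.

1 hour 30 minutes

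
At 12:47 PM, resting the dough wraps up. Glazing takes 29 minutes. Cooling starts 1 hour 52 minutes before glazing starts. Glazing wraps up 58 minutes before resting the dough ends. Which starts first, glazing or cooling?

cooling

Glazing ends at 12:47 PM − 58 min = 11:49 AM.
Glazing starts at 11:49 AM − 29 min = 11:20 AM.
Cooling starts at 11:20 AM − 112 min = 9:28 AM.
Glazing starts at 11:20 AM and cooling starts at 9:28 AM, so cooling is first.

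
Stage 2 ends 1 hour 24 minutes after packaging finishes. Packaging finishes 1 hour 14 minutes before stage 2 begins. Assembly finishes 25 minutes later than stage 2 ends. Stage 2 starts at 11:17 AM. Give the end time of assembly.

Packaging ends at 11:17 AM − 74 min = 10:03 AM.
Stage 2 ends at 10:03 AM + 84 min = 11:27 AM.
Assembly ends at 11:27 AM + 25 min = 11:52 AM.

11:52 AM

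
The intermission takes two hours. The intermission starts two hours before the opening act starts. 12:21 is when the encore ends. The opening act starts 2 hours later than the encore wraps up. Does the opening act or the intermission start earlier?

The opening act starts at 12:21 + 120 min = 14:21.
The intermission starts at 14:21 − 120 min = 12:21.
The opening act starts at 14:21 and the intermission starts at 12:21, so the intermission is first.

the intermission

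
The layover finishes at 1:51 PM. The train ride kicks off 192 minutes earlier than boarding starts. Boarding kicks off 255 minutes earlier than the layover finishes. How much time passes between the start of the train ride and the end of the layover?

Boarding starts at 1:51 PM − 255 min = 9:36 AM.
The train ride starts at 9:36 AM − 192 min = 6:24 AM.
From 6:24 AM to 1:51 PM is 447 minutes.

447 minutes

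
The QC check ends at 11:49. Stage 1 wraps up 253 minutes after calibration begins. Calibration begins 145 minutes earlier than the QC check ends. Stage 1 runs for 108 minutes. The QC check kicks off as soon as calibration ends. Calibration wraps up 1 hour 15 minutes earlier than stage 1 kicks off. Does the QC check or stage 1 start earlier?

the QC check

Calibration starts at 11:49 − 145 min = 09:24.
Stage 1 ends at 09:24 + 253 min = 13:37.
Stage 1 starts at 13:37 − 108 min = 11:49.
Calibration ends at 11:49 − 75 min = 10:34.
So the QC check starts at 10:34.
The QC check starts at 10:34 and stage 1 starts at 11:49, so the QC check is first.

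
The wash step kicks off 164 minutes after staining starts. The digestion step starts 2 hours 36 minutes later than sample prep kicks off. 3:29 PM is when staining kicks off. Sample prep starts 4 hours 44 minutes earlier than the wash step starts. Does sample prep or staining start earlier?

The wash step starts at 3:29 PM + 164 min = 6:13 PM.
Sample prep starts at 6:13 PM − 284 min = 1:29 PM.
Sample prep starts at 1:29 PM and staining starts at 3:29 PM, so sample prep is first.

sample prep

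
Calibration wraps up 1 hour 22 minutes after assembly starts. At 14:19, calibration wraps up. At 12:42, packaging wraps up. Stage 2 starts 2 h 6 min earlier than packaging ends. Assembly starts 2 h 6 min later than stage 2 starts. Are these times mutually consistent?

No

Stage 2 starts at 12:42 − 126 min = 10:36.
Assembly starts at 10:36 + 126 min = 12:42.
Calibration ends at 12:42 + 82 min = 14:04.
But calibration is also said to end at 14:19 — a 15-minute conflict.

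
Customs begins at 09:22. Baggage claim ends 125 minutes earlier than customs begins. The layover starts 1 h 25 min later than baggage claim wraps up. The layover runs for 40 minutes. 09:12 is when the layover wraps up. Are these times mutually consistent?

No

Baggage claim ends at 09:22 − 125 min = 07:17.
The layover starts at 07:17 + 85 min = 08:42.
The layover ends at 08:42 + 40 min = 09:22.
But the layover is also said to end at 09:12 — a 10-minute conflict.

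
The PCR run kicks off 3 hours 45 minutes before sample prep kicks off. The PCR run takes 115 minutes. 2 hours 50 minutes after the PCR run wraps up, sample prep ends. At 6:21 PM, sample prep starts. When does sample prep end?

The PCR run starts at 6:21 PM − 225 min = 2:36 PM.
The PCR run ends at 2:36 PM + 115 min = 4:31 PM.
Sample prep ends at 4:31 PM + 170 min = 7:21 PM.

7:21 PM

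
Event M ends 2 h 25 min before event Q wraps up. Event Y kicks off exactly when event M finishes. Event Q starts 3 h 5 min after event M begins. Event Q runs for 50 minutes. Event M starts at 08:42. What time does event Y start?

10:12

Event Q starts at 08:42 + 185 min = 11:47.
Event Q ends at 11:47 + 50 min = 12:37.
Event M ends at 12:37 − 145 min = 10:12.
So event Y starts at 10:12.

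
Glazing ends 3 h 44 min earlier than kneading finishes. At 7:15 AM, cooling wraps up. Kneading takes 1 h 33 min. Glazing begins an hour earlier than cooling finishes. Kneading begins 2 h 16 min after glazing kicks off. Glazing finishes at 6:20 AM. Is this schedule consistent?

Glazing starts at 7:15 AM − 60 min = 6:15 AM.
Kneading starts at 6:15 AM + 136 min = 8:31 AM.
Kneading ends at 8:31 AM + 93 min = 10:04 AM.
Glazing ends at 10:04 AM − 224 min = 6:20 AM.
That matches the stated 6:20 AM, so the schedule is consistent.

Yes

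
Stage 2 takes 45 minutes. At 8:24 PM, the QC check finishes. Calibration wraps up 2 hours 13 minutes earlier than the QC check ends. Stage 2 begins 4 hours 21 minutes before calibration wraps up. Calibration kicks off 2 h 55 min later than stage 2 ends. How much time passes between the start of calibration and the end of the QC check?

174 minutes

Calibration ends at 8:24 PM − 133 min = 6:11 PM.
Stage 2 starts at 6:11 PM − 261 min = 1:50 PM.
Stage 2 ends at 1:50 PM + 45 min = 2:35 PM.
Calibration starts at 2:35 PM + 175 min = 5:30 PM.
From 5:30 PM to 8:24 PM is 174 minutes.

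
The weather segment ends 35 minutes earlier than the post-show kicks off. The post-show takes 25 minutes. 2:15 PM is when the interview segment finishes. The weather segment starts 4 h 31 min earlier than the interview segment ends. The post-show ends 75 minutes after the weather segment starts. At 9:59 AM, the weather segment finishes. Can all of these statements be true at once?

Yes

The weather segment starts at 2:15 PM − 271 min = 9:44 AM.
The post-show ends at 9:44 AM + 75 min = 10:59 AM.
The post-show starts at 10:59 AM − 25 min = 10:34 AM.
The weather segment ends at 10:34 AM − 35 min = 9:59 AM.
That matches the stated 9:59 AM, so the schedule is consistent.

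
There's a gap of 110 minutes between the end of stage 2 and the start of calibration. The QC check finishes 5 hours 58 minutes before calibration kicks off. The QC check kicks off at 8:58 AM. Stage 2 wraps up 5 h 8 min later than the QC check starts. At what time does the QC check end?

Stage 2 ends at 8:58 AM + 308 min = 2:06 PM.
Calibration starts at 2:06 PM + 110 min = 3:56 PM.
The QC check ends at 3:56 PM − 358 min = 9:58 AM.

9:58 AM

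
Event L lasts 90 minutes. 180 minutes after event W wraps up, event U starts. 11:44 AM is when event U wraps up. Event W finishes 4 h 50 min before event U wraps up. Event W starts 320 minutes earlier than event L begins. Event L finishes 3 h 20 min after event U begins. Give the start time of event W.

6:24 AM

Event W ends at 11:44 AM − 290 min = 6:54 AM.
Event U starts at 6:54 AM + 180 min = 9:54 AM.
Event L ends at 9:54 AM + 200 min = 1:14 PM.
Event L starts at 1:14 PM − 90 min = 11:44 AM.
Event W starts at 11:44 AM − 320 min = 6:24 AM.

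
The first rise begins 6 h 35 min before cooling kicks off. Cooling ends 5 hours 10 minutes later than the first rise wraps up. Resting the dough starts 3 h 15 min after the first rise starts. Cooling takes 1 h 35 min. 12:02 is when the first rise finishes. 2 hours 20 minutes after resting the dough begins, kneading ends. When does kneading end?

Cooling ends at 12:02 + 310 min = 17:12.
Cooling starts at 17:12 − 95 min = 15:37.
The first rise starts at 15:37 − 395 min = 09:02.
Resting the dough starts at 09:02 + 195 min = 12:17.
Kneading ends at 12:17 + 140 min = 14:37.

14:37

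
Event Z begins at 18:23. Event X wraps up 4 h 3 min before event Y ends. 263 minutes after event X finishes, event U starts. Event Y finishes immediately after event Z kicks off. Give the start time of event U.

18:43

Event Y ends at 18:23.
Event X ends at 18:23 − 243 min = 14:20.
Event U starts at 14:20 + 263 min = 18:43.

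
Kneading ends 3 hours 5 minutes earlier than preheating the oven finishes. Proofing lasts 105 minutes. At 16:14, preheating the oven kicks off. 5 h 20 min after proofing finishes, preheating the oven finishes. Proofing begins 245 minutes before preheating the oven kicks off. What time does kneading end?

16:09

Proofing starts at 16:14 − 245 min = 12:09.
Proofing ends at 12:09 + 105 min = 13:54.
Preheating the oven ends at 13:54 + 320 min = 19:14.
Kneading ends at 19:14 − 185 min = 16:09.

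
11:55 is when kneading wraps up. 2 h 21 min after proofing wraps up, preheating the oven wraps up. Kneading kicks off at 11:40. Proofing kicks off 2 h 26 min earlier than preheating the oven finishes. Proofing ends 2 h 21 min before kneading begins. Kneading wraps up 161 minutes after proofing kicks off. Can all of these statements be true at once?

Yes

Proofing ends at 11:40 − 141 min = 09:19.
Preheating the oven ends at 09:19 + 141 min = 11:40.
Proofing starts at 11:40 − 146 min = 09:14.
Kneading ends at 09:14 + 161 min = 11:55.
That matches the stated 11:55, so the schedule is consistent.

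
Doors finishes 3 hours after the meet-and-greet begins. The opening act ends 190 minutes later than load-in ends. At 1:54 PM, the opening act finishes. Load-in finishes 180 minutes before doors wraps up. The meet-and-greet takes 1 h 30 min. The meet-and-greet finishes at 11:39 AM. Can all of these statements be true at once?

The meet-and-greet starts at 11:39 AM − 90 min = 10:09 AM.
Doors ends at 10:09 AM + 180 min = 1:09 PM.
Load-in ends at 1:09 PM − 180 min = 10:09 AM.
The opening act ends at 10:09 AM + 190 min = 1:19 PM.
But the opening act is also said to end at 1:54 PM — a 35-minute conflict.

No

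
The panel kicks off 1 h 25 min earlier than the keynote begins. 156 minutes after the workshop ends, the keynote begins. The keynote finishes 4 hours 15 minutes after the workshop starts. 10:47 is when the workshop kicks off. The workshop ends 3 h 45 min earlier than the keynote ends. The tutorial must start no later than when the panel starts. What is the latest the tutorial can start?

The keynote ends at 10:47 + 255 min = 15:02.
The workshop ends at 15:02 − 225 min = 11:17.
The keynote starts at 11:17 + 156 min = 13:53.
The panel starts at 13:53 − 85 min = 12:28.
The tutorial is bounded by the panel, so the latest it can start is 12:28.

12:28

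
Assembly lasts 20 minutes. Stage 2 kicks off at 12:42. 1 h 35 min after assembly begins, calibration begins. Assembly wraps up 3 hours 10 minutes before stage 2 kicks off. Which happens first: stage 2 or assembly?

assembly

Assembly ends at 12:42 − 190 min = 09:32.
Assembly starts at 09:32 − 20 min = 09:12.
Stage 2 starts at 12:42 and assembly starts at 09:12, so assembly is first.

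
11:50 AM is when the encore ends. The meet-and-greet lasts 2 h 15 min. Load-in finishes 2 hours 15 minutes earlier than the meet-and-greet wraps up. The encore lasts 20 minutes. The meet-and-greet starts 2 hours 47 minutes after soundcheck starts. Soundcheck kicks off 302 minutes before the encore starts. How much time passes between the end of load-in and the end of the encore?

The encore starts at 11:50 AM − 20 min = 11:30 AM.
Soundcheck starts at 11:30 AM − 302 min = 6:28 AM.
The meet-and-greet starts at 6:28 AM + 167 min = 9:15 AM.
The meet-and-greet ends at 9:15 AM + 135 min = 11:30 AM.
Load-in ends at 11:30 AM − 135 min = 9:15 AM.
From 9:15 AM to 11:50 AM is 2 h 35 min.

2 h 35 min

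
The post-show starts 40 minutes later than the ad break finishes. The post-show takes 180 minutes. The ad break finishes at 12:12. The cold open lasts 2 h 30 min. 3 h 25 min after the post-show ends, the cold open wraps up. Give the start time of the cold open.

16:47

The post-show starts at 12:12 + 40 min = 12:52.
The post-show ends at 12:52 + 180 min = 15:52.
The cold open ends at 15:52 + 205 min = 19:17.
The cold open starts at 19:17 − 150 min = 16:47.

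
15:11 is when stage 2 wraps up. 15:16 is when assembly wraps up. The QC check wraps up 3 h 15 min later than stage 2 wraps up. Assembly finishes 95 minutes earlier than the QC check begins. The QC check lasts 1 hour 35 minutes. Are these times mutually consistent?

Yes

The QC check ends at 15:11 + 195 min = 18:26.
The QC check starts at 18:26 − 95 min = 16:51.
Assembly ends at 16:51 − 95 min = 15:16.
That matches the stated 15:16, so the schedule is consistent.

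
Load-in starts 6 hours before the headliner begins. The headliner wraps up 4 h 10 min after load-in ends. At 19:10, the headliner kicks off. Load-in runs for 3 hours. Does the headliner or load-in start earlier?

Load-in starts at 19:10 − 360 min = 13:10.
The headliner starts at 19:10 and load-in starts at 13:10, so load-in is first.

load-in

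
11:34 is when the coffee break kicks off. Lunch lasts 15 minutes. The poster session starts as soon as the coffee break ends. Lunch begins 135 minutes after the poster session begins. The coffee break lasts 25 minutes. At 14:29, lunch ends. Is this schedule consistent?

The coffee break ends at 11:34 + 25 min = 11:59.
So the poster session starts at 11:59.
Lunch starts at 11:59 + 135 min = 14:14.
Lunch ends at 14:14 + 15 min = 14:29.
That matches the stated 14:29, so the schedule is consistent.

Yes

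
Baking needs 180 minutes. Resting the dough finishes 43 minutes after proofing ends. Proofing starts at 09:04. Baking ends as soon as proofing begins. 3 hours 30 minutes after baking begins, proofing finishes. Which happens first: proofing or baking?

Baking ends at 09:04.
Baking starts at 09:04 − 180 min = 06:04.
Proofing starts at 09:04 and baking starts at 06:04, so baking is first.

baking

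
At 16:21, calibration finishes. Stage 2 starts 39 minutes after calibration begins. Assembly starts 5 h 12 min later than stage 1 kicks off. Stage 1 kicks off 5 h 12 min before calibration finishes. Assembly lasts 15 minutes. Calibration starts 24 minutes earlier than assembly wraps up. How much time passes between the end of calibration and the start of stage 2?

Stage 1 starts at 16:21 − 312 min = 11:09.
Assembly starts at 11:09 + 312 min = 16:21.
Assembly ends at 16:21 + 15 min = 16:36.
Calibration starts at 16:36 − 24 min = 16:12.
Stage 2 starts at 16:12 + 39 min = 16:51.
From 16:21 to 16:51 is 30 minutes.

30 minutes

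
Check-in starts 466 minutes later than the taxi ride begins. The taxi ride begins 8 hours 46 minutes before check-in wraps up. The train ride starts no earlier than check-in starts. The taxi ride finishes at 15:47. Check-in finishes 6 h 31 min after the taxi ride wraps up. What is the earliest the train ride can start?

Check-in ends at 15:47 + 391 min = 22:18.
The taxi ride starts at 22:18 − 526 min = 13:32.
Check-in starts at 13:32 + 466 min = 21:18.
The train ride is bounded by check-in, so the earliest it can start is 21:18.

21:18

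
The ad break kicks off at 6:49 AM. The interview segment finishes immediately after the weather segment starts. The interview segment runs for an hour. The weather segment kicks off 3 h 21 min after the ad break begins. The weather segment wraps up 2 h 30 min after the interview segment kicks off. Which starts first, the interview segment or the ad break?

The weather segment starts at 6:49 AM + 201 min = 10:10 AM.
So the interview segment ends at 10:10 AM.
The interview segment starts at 10:10 AM − 60 min = 9:10 AM.
The interview segment starts at 9:10 AM and the ad break starts at 6:49 AM, so the ad break is first.

the ad break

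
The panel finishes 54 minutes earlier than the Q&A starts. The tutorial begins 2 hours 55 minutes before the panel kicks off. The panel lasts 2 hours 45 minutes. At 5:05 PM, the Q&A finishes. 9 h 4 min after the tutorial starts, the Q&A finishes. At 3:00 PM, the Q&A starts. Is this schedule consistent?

No

The panel ends at 3:00 PM − 54 min = 2:06 PM.
The panel starts at 2:06 PM − 165 min = 11:21 AM.
The tutorial starts at 11:21 AM − 175 min = 8:26 AM.
The Q&A ends at 8:26 AM + 544 min = 5:30 PM.
But the Q&A is also said to end at 5:05 PM — a 25-minute conflict.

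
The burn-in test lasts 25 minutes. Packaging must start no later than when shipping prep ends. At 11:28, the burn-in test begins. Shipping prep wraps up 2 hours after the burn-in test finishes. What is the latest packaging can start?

The burn-in test ends at 11:28 + 25 min = 11:53.
Shipping prep ends at 11:53 + 120 min = 13:53.
Packaging is bounded by shipping prep, so the latest it can start is 13:53.

13:53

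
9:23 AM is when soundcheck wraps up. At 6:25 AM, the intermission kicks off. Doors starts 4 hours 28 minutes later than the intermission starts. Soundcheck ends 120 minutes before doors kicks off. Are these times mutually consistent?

No

Doors starts at 6:25 AM + 268 min = 10:53 AM.
Soundcheck ends at 10:53 AM − 120 min = 8:53 AM.
But soundcheck is also said to end at 9:23 AM — a 30-minute conflict.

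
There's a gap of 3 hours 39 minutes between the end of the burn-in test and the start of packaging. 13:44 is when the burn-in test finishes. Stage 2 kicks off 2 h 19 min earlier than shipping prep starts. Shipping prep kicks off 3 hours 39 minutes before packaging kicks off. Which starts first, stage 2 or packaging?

Packaging starts at 13:44 + 219 min = 17:23.
Shipping prep starts at 17:23 − 219 min = 13:44.
Stage 2 starts at 13:44 − 139 min = 11:25.
Stage 2 starts at 11:25 and packaging starts at 17:23, so stage 2 is first.

stage 2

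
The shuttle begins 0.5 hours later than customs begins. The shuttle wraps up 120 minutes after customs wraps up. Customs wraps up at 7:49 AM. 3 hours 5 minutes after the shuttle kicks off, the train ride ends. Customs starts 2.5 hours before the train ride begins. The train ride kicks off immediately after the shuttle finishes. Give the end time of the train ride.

The shuttle ends at 7:49 AM + 120 min = 9:49 AM.
So the train ride starts at 9:49 AM.
Customs starts at 9:49 AM − 150 min = 7:19 AM.
The shuttle starts at 7:19 AM + 30 min = 7:49 AM.
The train ride ends at 7:49 AM + 185 min = 10:54 AM.

10:54 AM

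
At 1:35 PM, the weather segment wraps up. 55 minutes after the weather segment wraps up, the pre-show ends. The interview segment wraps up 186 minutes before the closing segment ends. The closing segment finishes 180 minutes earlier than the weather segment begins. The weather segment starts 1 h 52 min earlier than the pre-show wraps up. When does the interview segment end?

6:32 AM

The pre-show ends at 1:35 PM + 55 min = 2:30 PM.
The weather segment starts at 2:30 PM − 112 min = 12:38 PM.
The closing segment ends at 12:38 PM − 180 min = 9:38 AM.
The interview segment ends at 9:38 AM − 186 min = 6:32 AM.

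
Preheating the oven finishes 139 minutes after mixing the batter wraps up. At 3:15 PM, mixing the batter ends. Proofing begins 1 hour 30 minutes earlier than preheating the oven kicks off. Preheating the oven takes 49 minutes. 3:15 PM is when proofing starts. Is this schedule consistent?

Preheating the oven ends at 3:15 PM + 139 min = 5:34 PM.
Preheating the oven starts at 5:34 PM − 49 min = 4:45 PM.
Proofing starts at 4:45 PM − 90 min = 3:15 PM.
That matches the stated 3:15 PM, so the schedule is consistent.

Yes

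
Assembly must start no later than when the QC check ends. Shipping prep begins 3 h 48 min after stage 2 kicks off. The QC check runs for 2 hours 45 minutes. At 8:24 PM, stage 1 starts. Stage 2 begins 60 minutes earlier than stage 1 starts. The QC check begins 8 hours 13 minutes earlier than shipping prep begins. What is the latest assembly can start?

5:44 PM

Stage 2 starts at 8:24 PM − 60 min = 7:24 PM.
Shipping prep starts at 7:24 PM + 228 min = 11:12 PM.
The QC check starts at 11:12 PM − 493 min = 2:59 PM.
The QC check ends at 2:59 PM + 165 min = 5:44 PM.
Assembly is bounded by the QC check, so the latest it can start is 5:44 PM.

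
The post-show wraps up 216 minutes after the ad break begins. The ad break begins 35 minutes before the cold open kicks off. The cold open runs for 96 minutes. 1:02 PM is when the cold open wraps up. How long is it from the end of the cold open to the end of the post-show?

85 minutes

The cold open starts at 1:02 PM − 96 min = 11:26 AM.
The ad break starts at 11:26 AM − 35 min = 10:51 AM.
The post-show ends at 10:51 AM + 216 min = 2:27 PM.
From 1:02 PM to 2:27 PM is 85 minutes.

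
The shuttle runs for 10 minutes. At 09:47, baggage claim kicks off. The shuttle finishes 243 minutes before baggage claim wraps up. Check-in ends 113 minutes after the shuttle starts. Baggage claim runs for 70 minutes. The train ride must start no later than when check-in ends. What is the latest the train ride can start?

Baggage claim ends at 09:47 + 70 min = 10:57.
The shuttle ends at 10:57 − 243 min = 06:54.
The shuttle starts at 06:54 − 10 min = 06:44.
Check-in ends at 06:44 + 113 min = 08:37.
The train ride is bounded by check-in, so the latest it can start is 08:37.

08:37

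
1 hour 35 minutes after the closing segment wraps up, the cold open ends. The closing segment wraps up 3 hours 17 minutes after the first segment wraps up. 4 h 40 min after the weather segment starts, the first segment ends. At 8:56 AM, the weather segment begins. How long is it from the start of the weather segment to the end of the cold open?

The first segment ends at 8:56 AM + 280 min = 1:36 PM.
The closing segment ends at 1:36 PM + 197 min = 4:53 PM.
The cold open ends at 4:53 PM + 95 min = 6:28 PM.
From 8:56 AM to 6:28 PM is 572 minutes.

572 minutes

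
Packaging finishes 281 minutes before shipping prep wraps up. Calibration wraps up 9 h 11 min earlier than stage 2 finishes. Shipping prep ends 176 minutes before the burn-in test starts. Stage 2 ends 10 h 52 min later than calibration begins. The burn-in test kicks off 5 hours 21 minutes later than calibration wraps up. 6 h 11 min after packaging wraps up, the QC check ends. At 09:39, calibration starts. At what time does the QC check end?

15:15

Stage 2 ends at 09:39 + 652 min = 20:31.
Calibration ends at 20:31 − 551 min = 11:20.
The burn-in test starts at 11:20 + 321 min = 16:41.
Shipping prep ends at 16:41 − 176 min = 13:45.
Packaging ends at 13:45 − 281 min = 09:04.
The QC check ends at 09:04 + 371 min = 15:15.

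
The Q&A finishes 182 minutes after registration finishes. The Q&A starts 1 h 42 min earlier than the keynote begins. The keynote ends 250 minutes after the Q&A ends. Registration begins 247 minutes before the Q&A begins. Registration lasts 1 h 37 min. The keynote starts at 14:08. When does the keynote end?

17:08

The Q&A starts at 14:08 − 102 min = 12:26.
Registration starts at 12:26 − 247 min = 08:19.
Registration ends at 08:19 + 97 min = 09:56.
The Q&A ends at 09:56 + 182 min = 12:58.
The keynote ends at 12:58 + 250 min = 17:08.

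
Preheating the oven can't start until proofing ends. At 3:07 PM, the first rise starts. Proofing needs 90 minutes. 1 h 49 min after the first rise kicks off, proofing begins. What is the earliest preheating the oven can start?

Proofing starts at 3:07 PM + 109 min = 4:56 PM.
Proofing ends at 4:56 PM + 90 min = 6:26 PM.
Preheating the oven is bounded by proofing, so the earliest it can start is 6:26 PM.

6:26 PM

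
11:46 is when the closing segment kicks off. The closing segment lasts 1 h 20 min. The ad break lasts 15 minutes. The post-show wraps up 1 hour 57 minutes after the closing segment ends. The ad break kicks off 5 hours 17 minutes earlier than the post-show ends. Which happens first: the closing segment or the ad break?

The closing segment ends at 11:46 + 80 min = 13:06.
The post-show ends at 13:06 + 117 min = 15:03.
The ad break starts at 15:03 − 317 min = 09:46.
The closing segment starts at 11:46 and the ad break starts at 09:46, so the ad break is first.

the ad break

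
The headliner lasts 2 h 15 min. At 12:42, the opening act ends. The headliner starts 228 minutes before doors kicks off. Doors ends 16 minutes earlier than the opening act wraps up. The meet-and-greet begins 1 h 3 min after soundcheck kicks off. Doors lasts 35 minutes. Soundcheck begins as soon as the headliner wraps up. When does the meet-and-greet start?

Doors ends at 12:42 − 16 min = 12:26.
Doors starts at 12:26 − 35 min = 11:51.
The headliner starts at 11:51 − 228 min = 08:03.
The headliner ends at 08:03 + 135 min = 10:18.
So soundcheck starts at 10:18.
The meet-and-greet starts at 10:18 + 63 min = 11:21.

11:21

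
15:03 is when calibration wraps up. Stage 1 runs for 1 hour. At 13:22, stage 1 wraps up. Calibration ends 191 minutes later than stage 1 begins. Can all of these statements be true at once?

No

Stage 1 starts at 13:22 − 60 min = 12:22.
Calibration ends at 12:22 + 191 min = 15:33.
But calibration is also said to end at 15:03 — a 30-minute conflict.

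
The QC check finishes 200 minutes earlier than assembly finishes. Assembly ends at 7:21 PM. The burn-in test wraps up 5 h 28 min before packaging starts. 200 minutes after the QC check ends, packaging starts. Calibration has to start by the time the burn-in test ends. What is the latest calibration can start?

The QC check ends at 7:21 PM − 200 min = 4:01 PM.
Packaging starts at 4:01 PM + 200 min = 7:21 PM.
The burn-in test ends at 7:21 PM − 328 min = 1:53 PM.
Calibration is bounded by the burn-in test, so the latest it can start is 1:53 PM.

1:53 PM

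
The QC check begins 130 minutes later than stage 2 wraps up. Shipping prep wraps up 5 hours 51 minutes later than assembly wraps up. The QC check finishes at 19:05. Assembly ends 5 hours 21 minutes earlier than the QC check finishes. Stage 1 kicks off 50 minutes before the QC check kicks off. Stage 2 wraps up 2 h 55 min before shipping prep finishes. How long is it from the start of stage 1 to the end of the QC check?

1 hour 5 minutes

Assembly ends at 19:05 − 321 min = 13:44.
Shipping prep ends at 13:44 + 351 min = 19:35.
Stage 2 ends at 19:35 − 175 min = 16:40.
The QC check starts at 16:40 + 130 min = 18:50.
Stage 1 starts at 18:50 − 50 min = 18:00.
From 18:00 to 19:05 is 1 hour 5 minutes.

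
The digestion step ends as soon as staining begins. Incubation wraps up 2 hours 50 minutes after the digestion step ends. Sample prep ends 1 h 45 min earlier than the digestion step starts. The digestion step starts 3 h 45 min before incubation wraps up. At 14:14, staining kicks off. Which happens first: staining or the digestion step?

The digestion step ends at 14:14.
Incubation ends at 14:14 + 170 min = 17:04.
The digestion step starts at 17:04 − 225 min = 13:19.
Staining starts at 14:14 and the digestion step starts at 13:19, so the digestion step is first.

the digestion step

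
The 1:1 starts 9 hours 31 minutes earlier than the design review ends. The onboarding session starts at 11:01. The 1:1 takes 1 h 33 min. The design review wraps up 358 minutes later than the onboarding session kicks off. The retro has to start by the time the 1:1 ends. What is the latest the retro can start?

The design review ends at 11:01 + 358 min = 16:59.
The 1:1 starts at 16:59 − 571 min = 07:28.
The 1:1 ends at 07:28 + 93 min = 09:01.
The retro is bounded by the 1:1, so the latest it can start is 09:01.

09:01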